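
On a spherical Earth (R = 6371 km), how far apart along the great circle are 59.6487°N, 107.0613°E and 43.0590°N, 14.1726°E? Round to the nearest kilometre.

Δλ = 14.1726 − 107.0613 = -92.8887°.
Δφ = 43.0590 − 59.6487 = -16.5897°.
a = sin²(Δφ/2) + cos φ₁ · cos φ₂ · sin²(Δλ/2) = 0.214715.
c = 2·atan2(√a, √(1−a)) = 0.96360 rad → d = 6371·c ≈ 6139.08 km.

6139 km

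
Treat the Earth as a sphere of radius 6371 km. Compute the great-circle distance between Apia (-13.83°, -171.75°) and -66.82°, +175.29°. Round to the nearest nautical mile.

Δλ = 175.29 − -171.75 = 347.04°; wrapped into (−180°, 180°]: -12.96°.
Δφ = -66.82 − -13.83 = -52.99°.
a = sin²(Δφ/2) + cos φ₁ · cos φ₂ · sin²(Δλ/2) = 0.203891.
c = 2·atan2(√a, √(1−a)) = 0.93699 rad → d = 6371·c ≈ 5969.55 km ≈ 3223.30 nmi.

3223 nmi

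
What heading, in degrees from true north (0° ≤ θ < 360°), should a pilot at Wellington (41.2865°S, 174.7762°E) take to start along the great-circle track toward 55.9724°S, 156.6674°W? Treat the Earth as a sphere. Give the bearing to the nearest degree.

138°

Δλ = -156.6674 − 174.7762 = -331.4436°; wrapped into (−180°, 180°]: 28.5564°.
θ = atan2( sin Δλ · cos φ₂ , cos φ₁ · sin φ₂ − sin φ₁ · cos φ₂ · cos Δλ )
  = atan2(0.26750, -0.29844) = 138.129° → normalised to [0°, 360°): 138.129°.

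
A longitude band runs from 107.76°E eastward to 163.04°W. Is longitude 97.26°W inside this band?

Band width going east from +107.76° to -163.04°: ((-163.04 − 107.76) mod 360) = 89.20°.
Offset of -97.26° east of the west edge: ((-97.26 − 107.76) mod 360) = 154.98°.
154.98° > 89.20° ⇒ outside.

No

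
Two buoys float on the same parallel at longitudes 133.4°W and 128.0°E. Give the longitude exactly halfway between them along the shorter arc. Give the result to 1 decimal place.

177.3°E

Signed shortest Δλ from -133.4° to +128.0° is -98.6°.
Midpoint longitude = -133.4° + (-98.6°)/2 = -133.4° − 49.3° = -182.7°.
Normalise into (−180°, 180°]: +177.3°.
(The naïve average (-133.4 + +128.0)/2 = -2.7° is on the wrong side of the globe.)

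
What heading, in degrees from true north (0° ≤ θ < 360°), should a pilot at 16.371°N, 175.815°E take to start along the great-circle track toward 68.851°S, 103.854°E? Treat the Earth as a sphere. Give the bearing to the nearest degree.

Δλ = 103.854 − 175.815 = -71.961°.
θ = atan2( sin Δλ · cos φ₂ , cos φ₁ · sin φ₂ − sin φ₁ · cos φ₂ · cos Δλ )
  = atan2(-0.34306, -0.92632) = -159.678° → normalised to [0°, 360°): 200.322°.

200°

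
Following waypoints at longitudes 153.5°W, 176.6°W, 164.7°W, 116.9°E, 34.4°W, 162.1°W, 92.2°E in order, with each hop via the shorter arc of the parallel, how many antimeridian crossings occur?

Leg 1: -153.5° → -176.6°, shortest Δλ = -23.1° (west) — does not cross 180°.
Leg 2: -176.6° → -164.7°, shortest Δλ = 11.9° (east) — does not cross 180°.
Leg 3: -164.7° → +116.9°, shortest Δλ = -78.4° (west) — crosses 180°.
Leg 4: +116.9° → -34.4°, shortest Δλ = -151.3° (west) — does not cross 180°.
Leg 5: -34.4° → -162.1°, shortest Δλ = -127.7° (west) — does not cross 180°.
Leg 6: -162.1° → +92.2°, shortest Δλ = -105.7° (west) — crosses 180°.
Total crossings: 2.

2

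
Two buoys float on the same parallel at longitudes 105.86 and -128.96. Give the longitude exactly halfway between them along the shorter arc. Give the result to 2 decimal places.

+168.45°

Signed shortest Δλ from +105.86° to -128.96° is +125.18°.
Midpoint longitude = +105.86° + (+125.18°)/2 = +105.86° + 62.59° = +168.45°.
(The naïve average (+105.86 + -128.96)/2 = -11.55° is on the wrong side of the globe.)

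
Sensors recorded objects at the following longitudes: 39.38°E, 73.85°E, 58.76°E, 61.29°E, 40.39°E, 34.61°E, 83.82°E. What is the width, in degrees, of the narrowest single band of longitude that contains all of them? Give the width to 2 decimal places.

49.21°

Sort the longitudes: +34.61°, +39.38°, +40.39°, +58.76°, +61.29°, +73.85°, +83.82°.
Eastward gaps between consecutive values (wrapping around): 4.77°, 1.01°, 18.37°, 2.53°, 12.56°, 9.97°, 310.79°.
Largest gap = 310.79° ⇒ minimal covering band is its complement: 360° − 310.79° = 49.21°.
Band runs from +34.61° eastward to +83.82°.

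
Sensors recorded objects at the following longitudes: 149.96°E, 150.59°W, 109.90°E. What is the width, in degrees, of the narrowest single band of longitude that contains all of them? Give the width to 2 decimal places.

99.51°

Sort the longitudes: -150.59°, +109.90°, +149.96°.
Eastward gaps between consecutive values (wrapping around): 260.49°, 40.06°, 59.45°.
Largest gap = 260.49° ⇒ minimal covering band is its complement: 360° − 260.49° = 99.51°.
Band runs from +109.90° eastward to -150.59°, crossing the antimeridian.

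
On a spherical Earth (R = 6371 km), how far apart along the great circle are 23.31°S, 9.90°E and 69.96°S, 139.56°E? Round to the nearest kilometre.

8913 km

Δλ = 139.56 − 9.90 = 129.66°.
Δφ = -69.96 − -23.31 = -46.65°.
a = sin²(Δφ/2) + cos φ₁ · cos φ₂ · sin²(Δλ/2) = 0.414554.
c = 2·atan2(√a, √(1−a)) = 1.39906 rad → d = 6371·c ≈ 8913.42 km.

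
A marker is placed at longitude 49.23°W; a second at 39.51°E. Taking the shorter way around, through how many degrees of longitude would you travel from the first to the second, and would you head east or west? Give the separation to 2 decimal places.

Raw difference: 39.51 − -49.23 = 88.74°.
Normalise into (−180°, 180°]: 88.74° stays 88.74°.
Positive ⇒ the second point lies to the east; separation 88.74°.

88.74° east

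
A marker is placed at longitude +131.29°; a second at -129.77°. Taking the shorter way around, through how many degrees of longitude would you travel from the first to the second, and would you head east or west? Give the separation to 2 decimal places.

98.94° east

Raw difference: -129.77 − 131.29 = -261.06°.
Normalise into (−180°, 180°]: -261.06° + 360° = 98.94°.
Positive ⇒ the second point lies to the east; separation 98.94°.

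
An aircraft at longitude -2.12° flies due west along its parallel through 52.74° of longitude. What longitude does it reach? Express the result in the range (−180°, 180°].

Start at -2.12°; shift −52.74° → -54.86°.
-54.86° already lies in (−180°, 180°].

-54.86°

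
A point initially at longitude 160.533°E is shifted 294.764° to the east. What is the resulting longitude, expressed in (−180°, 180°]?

95.297°E

Start at +160.533°; shift +294.764° → +455.297°.
+455.297° lies outside (−180°, 180°]; subtract 360° → +95.297°.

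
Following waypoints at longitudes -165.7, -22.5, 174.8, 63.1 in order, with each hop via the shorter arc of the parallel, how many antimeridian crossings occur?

Leg 1: -165.7° → -22.5°, shortest Δλ = 143.2° (east) — does not cross 180°.
Leg 2: -22.5° → +174.8°, shortest Δλ = -162.7° (west) — crosses 180°.
Leg 3: +174.8° → +63.1°, shortest Δλ = -111.7° (west) — does not cross 180°.
Total crossings: 1.

1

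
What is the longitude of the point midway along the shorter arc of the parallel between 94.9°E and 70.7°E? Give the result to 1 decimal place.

Signed shortest Δλ from +94.9° to +70.7° is -24.2°.
Midpoint longitude = +94.9° + (-24.2°)/2 = +94.9° − 12.1° = +82.8°.

82.8°E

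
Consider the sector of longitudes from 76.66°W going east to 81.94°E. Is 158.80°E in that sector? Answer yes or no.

Band width going east from -76.66° to +81.94°: ((81.94 − -76.66) mod 360) = 158.60°.
Offset of +158.80° east of the west edge: ((158.80 − -76.66) mod 360) = 235.46°.
235.46° > 158.60° ⇒ outside.

No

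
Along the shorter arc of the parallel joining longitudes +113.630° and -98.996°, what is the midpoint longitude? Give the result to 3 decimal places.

-172.683°

Signed shortest Δλ from +113.630° to -98.996° is +147.374°.
Midpoint longitude = +113.630° + (+147.374°)/2 = +113.630° + 73.687° = +187.317°.
Normalise into (−180°, 180°]: -172.683°.
(The naïve average (+113.630 + -98.996)/2 = 7.317° is on the wrong side of the globe.)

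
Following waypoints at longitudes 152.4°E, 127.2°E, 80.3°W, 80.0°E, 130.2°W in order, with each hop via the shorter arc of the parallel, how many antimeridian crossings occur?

2

Leg 1: +152.4° → +127.2°, shortest Δλ = -25.2° (west) — does not cross 180°.
Leg 2: +127.2° → -80.3°, shortest Δλ = 152.5° (east) — crosses 180°.
Leg 3: -80.3° → +80.0°, shortest Δλ = 160.3° (east) — does not cross 180°.
Leg 4: +80.0° → -130.2°, shortest Δλ = 149.8° (east) — crosses 180°.
Total crossings: 2.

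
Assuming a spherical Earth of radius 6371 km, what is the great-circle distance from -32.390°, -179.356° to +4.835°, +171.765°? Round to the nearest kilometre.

4244 km

Δλ = 171.765 − -179.356 = 351.121°; wrapped into (−180°, 180°]: -8.879°.
Δφ = 4.835 − -32.390 = 37.225°.
a = sin²(Δφ/2) + cos φ₁ · cos φ₂ · sin²(Δλ/2) = 0.106909.
c = 2·atan2(√a, √(1−a)) = 0.66619 rad → d = 6371·c ≈ 4244.29 km.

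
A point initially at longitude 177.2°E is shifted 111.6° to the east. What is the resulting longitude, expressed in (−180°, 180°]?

Start at +177.2°; shift +111.6° → +288.8°.
+288.8° lies outside (−180°, 180°]; subtract 360° → -71.2°.

71.2°W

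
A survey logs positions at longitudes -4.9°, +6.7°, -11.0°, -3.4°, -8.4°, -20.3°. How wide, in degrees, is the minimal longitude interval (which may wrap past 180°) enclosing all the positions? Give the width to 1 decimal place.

Sort the longitudes: -20.3°, -11.0°, -8.4°, -4.9°, -3.4°, +6.7°.
Eastward gaps between consecutive values (wrapping around): 9.3°, 2.6°, 3.5°, 1.5°, 10.1°, 333.0°.
Largest gap = 333.0° ⇒ minimal covering band is its complement: 360° − 333.0° = 27.0°.
Band runs from -20.3° eastward to +6.7°.

27.0°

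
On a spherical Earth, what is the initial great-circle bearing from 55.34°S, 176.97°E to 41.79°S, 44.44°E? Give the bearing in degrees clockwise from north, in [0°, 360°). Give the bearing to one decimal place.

214.7°

Δλ = 44.44 − 176.97 = -132.53°.
θ = atan2( sin Δλ · cos φ₂ , cos φ₁ · sin φ₂ − sin φ₁ · cos φ₂ · cos Δλ )
  = atan2(-0.54944, -0.79355) = -145.302° → normalised to [0°, 360°): 214.698°.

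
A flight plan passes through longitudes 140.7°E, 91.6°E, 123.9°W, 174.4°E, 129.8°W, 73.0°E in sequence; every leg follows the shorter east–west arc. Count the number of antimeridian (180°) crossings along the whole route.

4

Leg 1: +140.7° → +91.6°, shortest Δλ = -49.1° (west) — does not cross 180°.
Leg 2: +91.6° → -123.9°, shortest Δλ = 144.5° (east) — crosses 180°.
Leg 3: -123.9° → +174.4°, shortest Δλ = -61.7° (west) — crosses 180°.
Leg 4: +174.4° → -129.8°, shortest Δλ = 55.8° (east) — crosses 180°.
Leg 5: -129.8° → +73.0°, shortest Δλ = -157.2° (west) — crosses 180°.
Total crossings: 4.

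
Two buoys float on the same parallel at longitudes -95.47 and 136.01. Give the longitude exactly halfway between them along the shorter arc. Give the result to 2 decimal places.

-159.73°

Signed shortest Δλ from -95.47° to +136.01° is -128.52°.
Midpoint longitude = -95.47° + (-128.52°)/2 = -95.47° − 64.26° = -159.73°.
(The naïve average (-95.47 + +136.01)/2 = 20.27° is on the wrong side of the globe.)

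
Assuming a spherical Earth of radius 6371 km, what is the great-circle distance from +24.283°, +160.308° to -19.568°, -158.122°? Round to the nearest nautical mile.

3583 nmi

Δλ = -158.122 − 160.308 = -318.430°; wrapped into (−180°, 180°]: 41.570°.
Δφ = -19.568 − 24.283 = -43.851°.
a = sin²(Δφ/2) + cos φ₁ · cos φ₂ · sin²(Δλ/2) = 0.247584.
c = 2·atan2(√a, √(1−a)) = 1.04161 rad → d = 6371·c ≈ 6636.10 km ≈ 3583.21 nmi.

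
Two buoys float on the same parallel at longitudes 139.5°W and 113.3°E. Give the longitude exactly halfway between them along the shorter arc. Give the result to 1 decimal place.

166.9°E

Signed shortest Δλ from -139.5° to +113.3° is -107.2°.
Midpoint longitude = -139.5° + (-107.2°)/2 = -139.5° − 53.6° = -193.1°.
Normalise into (−180°, 180°]: +166.9°.
(The naïve average (-139.5 + +113.3)/2 = -13.1° is on the wrong side of the globe.)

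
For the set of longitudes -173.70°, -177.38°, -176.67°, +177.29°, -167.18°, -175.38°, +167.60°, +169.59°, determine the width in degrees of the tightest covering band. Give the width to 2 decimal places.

Sort the longitudes: -177.38°, -176.67°, -175.38°, -173.70°, -167.18°, +167.60°, +169.59°, +177.29°.
Eastward gaps between consecutive values (wrapping around): 0.71°, 1.29°, 1.68°, 6.52°, 334.78°, 1.99°, 7.70°, 5.33°.
Largest gap = 334.78° ⇒ minimal covering band is its complement: 360° − 334.78° = 25.22°.
Band runs from +167.60° eastward to -167.18°, crossing the antimeridian.

25.22°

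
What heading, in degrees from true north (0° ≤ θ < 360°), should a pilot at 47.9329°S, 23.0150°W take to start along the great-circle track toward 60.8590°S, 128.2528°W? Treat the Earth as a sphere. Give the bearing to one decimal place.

Δλ = -128.2528 − -23.0150 = -105.2378°.
θ = atan2( sin Δλ · cos φ₂ , cos φ₁ · sin φ₂ − sin φ₁ · cos φ₂ · cos Δλ )
  = atan2(-0.46984, -0.68021) = -145.366° → normalised to [0°, 360°): 214.634°.

214.6°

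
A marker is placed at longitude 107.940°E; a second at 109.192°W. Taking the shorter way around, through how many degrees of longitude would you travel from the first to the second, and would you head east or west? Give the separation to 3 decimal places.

142.868° east

Raw difference: -109.192 − 107.940 = -217.132°.
Normalise into (−180°, 180°]: -217.132° + 360° = 142.868°.
Positive ⇒ the second point lies to the east; separation 142.868°.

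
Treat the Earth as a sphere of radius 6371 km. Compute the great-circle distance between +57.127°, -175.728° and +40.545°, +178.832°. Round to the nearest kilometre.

Δλ = 178.832 − -175.728 = 354.560°; wrapped into (−180°, 180°]: -5.440°.
Δφ = 40.545 − 57.127 = -16.582°.
a = sin²(Δφ/2) + cos φ₁ · cos φ₂ · sin²(Δλ/2) = 0.021723.
c = 2·atan2(√a, √(1−a)) = 0.29585 rad → d = 6371·c ≈ 1884.86 km.

1885 km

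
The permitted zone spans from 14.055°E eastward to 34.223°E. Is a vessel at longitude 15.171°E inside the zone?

Band width going east from +14.055° to +34.223°: ((34.223 − 14.055) mod 360) = 20.168°.
Offset of +15.171° east of the west edge: ((15.171 − 14.055) mod 360) = 1.116°.
1.116° ≤ 20.168° ⇒ inside.

Yes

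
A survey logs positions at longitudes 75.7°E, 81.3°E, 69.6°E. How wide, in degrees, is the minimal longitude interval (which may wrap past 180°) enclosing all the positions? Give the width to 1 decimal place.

Sort the longitudes: +69.6°, +75.7°, +81.3°.
Eastward gaps between consecutive values (wrapping around): 6.1°, 5.6°, 348.3°.
Largest gap = 348.3° ⇒ minimal covering band is its complement: 360° − 348.3° = 11.7°.
Band runs from +69.6° eastward to +81.3°.

11.7°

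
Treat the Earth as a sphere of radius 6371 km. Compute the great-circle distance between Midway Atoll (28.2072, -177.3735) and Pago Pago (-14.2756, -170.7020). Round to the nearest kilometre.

Δλ = -170.7020 − -177.3735 = 6.6715°.
Δφ = -14.2756 − 28.2072 = -42.4828°.
a = sin²(Δφ/2) + cos φ₁ · cos φ₂ · sin²(Δλ/2) = 0.134151.
c = 2·atan2(√a, √(1−a)) = 0.74999 rad → d = 6371·c ≈ 4778.17 km.

4778 km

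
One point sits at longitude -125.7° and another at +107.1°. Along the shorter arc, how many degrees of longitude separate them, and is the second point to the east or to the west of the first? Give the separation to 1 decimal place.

Raw difference: 107.1 − -125.7 = 232.8°.
Normalise into (−180°, 180°]: 232.8° − 360° = -127.2°.
Negative ⇒ the second point lies to the west; separation 127.2°.

127.2° west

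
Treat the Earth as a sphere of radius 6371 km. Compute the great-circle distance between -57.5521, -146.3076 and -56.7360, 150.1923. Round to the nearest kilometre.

Δλ = 150.1923 − -146.3076 = 296.4999°; wrapped into (−180°, 180°]: -63.5001°.
Δφ = -56.7360 − -57.5521 = 0.8161°.
a = sin²(Δφ/2) + cos φ₁ · cos φ₂ · sin²(Δλ/2) = 0.081539.
c = 2·atan2(√a, √(1−a)) = 0.57916 rad → d = 6371·c ≈ 3689.84 km.

3690 km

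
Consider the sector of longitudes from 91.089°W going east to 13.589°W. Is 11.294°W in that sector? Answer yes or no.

No

Band width going east from -91.089° to -13.589°: ((-13.589 − -91.089) mod 360) = 77.500°.
Offset of -11.294° east of the west edge: ((-11.294 − -91.089) mod 360) = 79.795°.
79.795° > 77.500° ⇒ outside.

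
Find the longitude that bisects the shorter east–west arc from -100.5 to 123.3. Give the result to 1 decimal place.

Signed shortest Δλ from -100.5° to +123.3° is -136.2°.
Midpoint longitude = -100.5° + (-136.2°)/2 = -100.5° − 68.1° = -168.6°.
(The naïve average (-100.5 + +123.3)/2 = 11.4° is on the wrong side of the globe.)

-168.6°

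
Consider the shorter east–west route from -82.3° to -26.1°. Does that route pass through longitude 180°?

Signed shortest Δλ = ((-26.1 − -82.3 + 180) mod 360) − 180 = 56.2°.
Going east by 56.2° from -82.3° reaches -26.1° without touching 180°.

No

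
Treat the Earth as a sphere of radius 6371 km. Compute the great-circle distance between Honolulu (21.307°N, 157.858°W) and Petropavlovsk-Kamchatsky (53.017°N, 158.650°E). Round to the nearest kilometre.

Δλ = 158.650 − -157.858 = 316.508°; wrapped into (−180°, 180°]: -43.492°.
Δφ = 53.017 − 21.307 = 31.710°.
a = sin²(Δφ/2) + cos φ₁ · cos φ₂ · sin²(Δλ/2) = 0.151571.
c = 2·atan2(√a, √(1−a)) = 0.79979 rad → d = 6371·c ≈ 5095.46 km.

5095 km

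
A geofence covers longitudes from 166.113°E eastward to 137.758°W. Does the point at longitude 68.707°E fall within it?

No

Band width going east from +166.113° to -137.758°: ((-137.758 − 166.113) mod 360) = 56.129°.
Offset of +68.707° east of the west edge: ((68.707 − 166.113) mod 360) = 262.594°.
262.594° > 56.129° ⇒ outside.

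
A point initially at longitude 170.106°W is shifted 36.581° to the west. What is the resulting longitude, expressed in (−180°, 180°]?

Start at -170.106°; shift −36.581° → -206.687°.
-206.687° lies outside (−180°, 180°]; add 360° → +153.313°.

153.313°E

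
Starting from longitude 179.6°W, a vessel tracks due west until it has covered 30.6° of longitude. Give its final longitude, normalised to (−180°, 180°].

Start at -179.6°; shift −30.6° → -210.2°.
-210.2° lies outside (−180°, 180°]; add 360° → +149.8°.

149.8°E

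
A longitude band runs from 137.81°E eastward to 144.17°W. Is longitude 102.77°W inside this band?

Band width going east from +137.81° to -144.17°: ((-144.17 − 137.81) mod 360) = 78.02°.
Offset of -102.77° east of the west edge: ((-102.77 − 137.81) mod 360) = 119.42°.
119.42° > 78.02° ⇒ outside.

No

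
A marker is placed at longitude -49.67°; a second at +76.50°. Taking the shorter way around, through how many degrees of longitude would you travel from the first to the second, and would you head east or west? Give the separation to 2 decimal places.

Raw difference: 76.50 − -49.67 = 126.17°.
Normalise into (−180°, 180°]: 126.17° stays 126.17°.
Positive ⇒ the second point lies to the east; separation 126.17°.

126.17° east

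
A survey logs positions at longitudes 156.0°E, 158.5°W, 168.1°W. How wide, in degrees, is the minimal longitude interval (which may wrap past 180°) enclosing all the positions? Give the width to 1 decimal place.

Sort the longitudes: -168.1°, -158.5°, +156.0°.
Eastward gaps between consecutive values (wrapping around): 9.6°, 314.5°, 35.9°.
Largest gap = 314.5° ⇒ minimal covering band is its complement: 360° − 314.5° = 45.5°.
Band runs from +156.0° eastward to -158.5°, crossing the antimeridian.

45.5°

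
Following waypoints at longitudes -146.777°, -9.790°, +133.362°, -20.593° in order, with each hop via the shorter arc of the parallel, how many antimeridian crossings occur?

Leg 1: -146.777° → -9.790°, shortest Δλ = 136.987° (east) — does not cross 180°.
Leg 2: -9.790° → +133.362°, shortest Δλ = 143.152° (east) — does not cross 180°.
Leg 3: +133.362° → -20.593°, shortest Δλ = -153.955° (west) — does not cross 180°.
Total crossings: 0.

0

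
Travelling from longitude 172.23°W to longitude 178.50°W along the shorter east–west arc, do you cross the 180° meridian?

Signed shortest Δλ = ((-178.50 − -172.23 + 180) mod 360) − 180 = -6.27°.
Going west by 6.27° from -172.23° reaches -178.50° without touching 180°.

No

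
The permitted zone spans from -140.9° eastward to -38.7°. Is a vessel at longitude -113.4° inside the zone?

Yes

Band width going east from -140.9° to -38.7°: ((-38.7 − -140.9) mod 360) = 102.2°.
Offset of -113.4° east of the west edge: ((-113.4 − -140.9) mod 360) = 27.5°.
27.5° ≤ 102.2° ⇒ inside.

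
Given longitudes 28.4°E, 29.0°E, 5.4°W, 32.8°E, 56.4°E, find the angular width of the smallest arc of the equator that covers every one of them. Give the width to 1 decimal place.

Sort the longitudes: -5.4°, +28.4°, +29.0°, +32.8°, +56.4°.
Eastward gaps between consecutive values (wrapping around): 33.8°, 0.6°, 3.8°, 23.6°, 298.2°.
Largest gap = 298.2° ⇒ minimal covering band is its complement: 360° − 298.2° = 61.8°.
Band runs from -5.4° eastward to +56.4°.

61.8°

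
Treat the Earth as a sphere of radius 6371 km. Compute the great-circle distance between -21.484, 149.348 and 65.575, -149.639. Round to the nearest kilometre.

10947 km

Δλ = -149.639 − 149.348 = -298.987°; wrapped into (−180°, 180°]: 61.013°.
Δφ = 65.575 − -21.484 = 87.059°.
a = sin²(Δφ/2) + cos φ₁ · cos φ₂ · sin²(Δλ/2) = 0.573500.
c = 2·atan2(√a, √(1−a)) = 1.71833 rad → d = 6371·c ≈ 10947.48 km.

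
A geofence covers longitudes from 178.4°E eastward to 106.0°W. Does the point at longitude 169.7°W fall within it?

Band width going east from +178.4° to -106.0°: ((-106.0 − 178.4) mod 360) = 75.6°.
Offset of -169.7° east of the west edge: ((-169.7 − 178.4) mod 360) = 11.9°.
11.9° ≤ 75.6° ⇒ inside.

Yes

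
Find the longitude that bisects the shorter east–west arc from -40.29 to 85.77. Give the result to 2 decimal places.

Signed shortest Δλ from -40.29° to +85.77° is +126.06°.
Midpoint longitude = -40.29° + (+126.06°)/2 = -40.29° + 63.03° = +22.74°.

+22.74°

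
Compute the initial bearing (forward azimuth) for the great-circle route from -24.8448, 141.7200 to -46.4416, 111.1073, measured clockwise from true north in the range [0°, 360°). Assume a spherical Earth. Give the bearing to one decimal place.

220.7°

Δλ = 111.1073 − 141.7200 = -30.6127°.
θ = atan2( sin Δλ · cos φ₂ , cos φ₁ · sin φ₂ − sin φ₁ · cos φ₂ · cos Δλ )
  = atan2(-0.35091, -0.40842) = -139.332° → normalised to [0°, 360°): 220.668°.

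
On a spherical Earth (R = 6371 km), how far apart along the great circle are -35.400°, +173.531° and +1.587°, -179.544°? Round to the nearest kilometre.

4175 km

Δλ = -179.544 − 173.531 = -353.075°; wrapped into (−180°, 180°]: 6.925°.
Δφ = 1.587 − -35.400 = 36.987°.
a = sin²(Δφ/2) + cos φ₁ · cos φ₂ · sin²(Δλ/2) = 0.103586.
c = 2·atan2(√a, √(1−a)) = 0.65536 rad → d = 6371·c ≈ 4175.31 km.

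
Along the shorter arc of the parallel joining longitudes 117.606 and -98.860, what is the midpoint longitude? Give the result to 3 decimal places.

Signed shortest Δλ from +117.606° to -98.860° is +143.534°.
Midpoint longitude = +117.606° + (+143.534°)/2 = +117.606° + 71.767° = +189.373°.
Normalise into (−180°, 180°]: -170.627°.
(The naïve average (+117.606 + -98.860)/2 = 9.373° is on the wrong side of the globe.)

-170.627°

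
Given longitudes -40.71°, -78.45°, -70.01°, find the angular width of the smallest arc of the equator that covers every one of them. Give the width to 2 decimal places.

Sort the longitudes: -78.45°, -70.01°, -40.71°.
Eastward gaps between consecutive values (wrapping around): 8.44°, 29.30°, 322.26°.
Largest gap = 322.26° ⇒ minimal covering band is its complement: 360° − 322.26° = 37.74°.
Band runs from -78.45° eastward to -40.71°.

37.74°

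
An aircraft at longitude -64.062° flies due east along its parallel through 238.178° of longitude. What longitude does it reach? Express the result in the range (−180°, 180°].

+174.116°

Start at -64.062°; shift +238.178° → +174.116°.
+174.116° already lies in (−180°, 180°].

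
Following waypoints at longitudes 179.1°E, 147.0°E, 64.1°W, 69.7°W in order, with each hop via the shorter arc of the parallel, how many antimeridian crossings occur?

1

Leg 1: +179.1° → +147.0°, shortest Δλ = -32.1° (west) — does not cross 180°.
Leg 2: +147.0° → -64.1°, shortest Δλ = 148.9° (east) — crosses 180°.
Leg 3: -64.1° → -69.7°, shortest Δλ = -5.6° (west) — does not cross 180°.
Total crossings: 1.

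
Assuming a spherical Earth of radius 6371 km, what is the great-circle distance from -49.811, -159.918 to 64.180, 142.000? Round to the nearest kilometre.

Δλ = 142.000 − -159.918 = 301.918°; wrapped into (−180°, 180°]: -58.082°.
Δφ = 64.180 − -49.811 = 113.991°.
a = sin²(Δφ/2) + cos φ₁ · cos φ₂ · sin²(Δλ/2) = 0.769528.
c = 2·atan2(√a, √(1−a)) = 2.14011 rad → d = 6371·c ≈ 13634.66 km.

13635 km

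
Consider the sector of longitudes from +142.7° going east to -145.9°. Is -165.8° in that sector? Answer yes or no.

Band width going east from +142.7° to -145.9°: ((-145.9 − 142.7) mod 360) = 71.4°.
Offset of -165.8° east of the west edge: ((-165.8 − 142.7) mod 360) = 51.5°.
51.5° ≤ 71.4° ⇒ inside.

Yes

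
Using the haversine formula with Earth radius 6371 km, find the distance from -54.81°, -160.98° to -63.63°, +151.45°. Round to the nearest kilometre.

Δλ = 151.45 − -160.98 = 312.43°; wrapped into (−180°, 180°]: -47.57°.
Δφ = -63.63 − -54.81 = -8.82°.
a = sin²(Δφ/2) + cos φ₁ · cos φ₂ · sin²(Δλ/2) = 0.047547.
c = 2·atan2(√a, √(1−a)) = 0.43964 rad → d = 6371·c ≈ 2800.94 km.

2801 km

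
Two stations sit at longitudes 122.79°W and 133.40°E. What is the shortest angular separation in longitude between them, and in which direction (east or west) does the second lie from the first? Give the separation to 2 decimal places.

103.81° west

Raw difference: 133.40 − -122.79 = 256.19°.
Normalise into (−180°, 180°]: 256.19° − 360° = -103.81°.
Negative ⇒ the second point lies to the west; separation 103.81°.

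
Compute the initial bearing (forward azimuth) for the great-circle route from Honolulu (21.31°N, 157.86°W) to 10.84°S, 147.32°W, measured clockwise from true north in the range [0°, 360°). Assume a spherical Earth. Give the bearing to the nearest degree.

161°

Δλ = -147.32 − -157.86 = 10.54°.
θ = atan2( sin Δλ · cos φ₂ , cos φ₁ · sin φ₂ − sin φ₁ · cos φ₂ · cos Δλ )
  = atan2(0.17966, -0.52612) = 161.146° → normalised to [0°, 360°): 161.146°.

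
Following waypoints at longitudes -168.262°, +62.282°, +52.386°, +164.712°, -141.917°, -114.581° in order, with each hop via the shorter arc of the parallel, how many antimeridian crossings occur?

Leg 1: -168.262° → +62.282°, shortest Δλ = -129.456° (west) — crosses 180°.
Leg 2: +62.282° → +52.386°, shortest Δλ = -9.896° (west) — does not cross 180°.
Leg 3: +52.386° → +164.712°, shortest Δλ = 112.326° (east) — does not cross 180°.
Leg 4: +164.712° → -141.917°, shortest Δλ = 53.371° (east) — crosses 180°.
Leg 5: -141.917° → -114.581°, shortest Δλ = 27.336° (east) — does not cross 180°.
Total crossings: 2.

2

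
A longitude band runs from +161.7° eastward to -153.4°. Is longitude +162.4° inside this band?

Yes

Band width going east from +161.7° to -153.4°: ((-153.4 − 161.7) mod 360) = 44.9°.
Offset of +162.4° east of the west edge: ((162.4 − 161.7) mod 360) = 0.7°.
0.7° ≤ 44.9° ⇒ inside.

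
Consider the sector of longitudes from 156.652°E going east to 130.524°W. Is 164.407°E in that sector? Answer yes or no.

Yes

Band width going east from +156.652° to -130.524°: ((-130.524 − 156.652) mod 360) = 72.824°.
Offset of +164.407° east of the west edge: ((164.407 − 156.652) mod 360) = 7.755°.
7.755° ≤ 72.824° ⇒ inside.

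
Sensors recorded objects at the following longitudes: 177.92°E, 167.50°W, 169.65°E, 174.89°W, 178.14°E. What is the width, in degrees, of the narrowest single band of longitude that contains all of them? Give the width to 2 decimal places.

22.85°

Sort the longitudes: -174.89°, -167.50°, +169.65°, +177.92°, +178.14°.
Eastward gaps between consecutive values (wrapping around): 7.39°, 337.15°, 8.27°, 0.22°, 6.97°.
Largest gap = 337.15° ⇒ minimal covering band is its complement: 360° − 337.15° = 22.85°.
Band runs from +169.65° eastward to -167.50°, crossing the antimeridian.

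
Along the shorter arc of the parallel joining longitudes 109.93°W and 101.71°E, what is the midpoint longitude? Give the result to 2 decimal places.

175.89°E

Signed shortest Δλ from -109.93° to +101.71° is -148.36°.
Midpoint longitude = -109.93° + (-148.36°)/2 = -109.93° − 74.18° = -184.11°.
Normalise into (−180°, 180°]: +175.89°.
(The naïve average (-109.93 + +101.71)/2 = -4.11° is on the wrong side of the globe.)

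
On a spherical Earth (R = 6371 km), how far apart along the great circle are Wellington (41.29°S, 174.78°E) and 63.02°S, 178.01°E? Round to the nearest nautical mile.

Δλ = 178.01 − 174.78 = 3.23°.
Δφ = -63.02 − -41.29 = -21.73°.
a = sin²(Δφ/2) + cos φ₁ · cos φ₂ · sin²(Δλ/2) = 0.035801.
c = 2·atan2(√a, √(1−a)) = 0.38072 rad → d = 6371·c ≈ 2425.57 km ≈ 1309.70 nmi.

1310 nmi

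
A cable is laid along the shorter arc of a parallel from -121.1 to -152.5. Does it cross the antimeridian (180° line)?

No

Signed shortest Δλ = ((-152.5 − -121.1 + 180) mod 360) − 180 = -31.4°.
Going west by 31.4° from -121.1° reaches -152.5° without touching 180°.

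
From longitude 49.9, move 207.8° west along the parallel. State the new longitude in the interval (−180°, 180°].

Start at +49.9°; shift −207.8° → -157.9°.
-157.9° already lies in (−180°, 180°].

-157.9°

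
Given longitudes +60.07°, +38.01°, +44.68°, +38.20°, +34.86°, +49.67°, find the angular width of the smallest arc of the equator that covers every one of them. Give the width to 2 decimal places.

Sort the longitudes: +34.86°, +38.01°, +38.20°, +44.68°, +49.67°, +60.07°.
Eastward gaps between consecutive values (wrapping around): 3.15°, 0.19°, 6.48°, 4.99°, 10.40°, 334.79°.
Largest gap = 334.79° ⇒ minimal covering band is its complement: 360° − 334.79° = 25.21°.
Band runs from +34.86° eastward to +60.07°.

25.21°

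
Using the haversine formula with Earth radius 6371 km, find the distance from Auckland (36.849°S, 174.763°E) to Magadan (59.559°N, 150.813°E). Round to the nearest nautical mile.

5909 nmi

Δλ = 150.813 − 174.763 = -23.950°.
Δφ = 59.559 − -36.849 = 96.408°.
a = sin²(Δφ/2) + cos φ₁ · cos φ₂ · sin²(Δλ/2) = 0.573258.
c = 2·atan2(√a, √(1−a)) = 1.71784 rad → d = 6371·c ≈ 10944.36 km ≈ 5909.48 nmi.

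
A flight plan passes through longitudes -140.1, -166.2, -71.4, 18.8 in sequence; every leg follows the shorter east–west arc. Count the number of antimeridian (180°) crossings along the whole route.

Leg 1: -140.1° → -166.2°, shortest Δλ = -26.1° (west) — does not cross 180°.
Leg 2: -166.2° → -71.4°, shortest Δλ = 94.8° (east) — does not cross 180°.
Leg 3: -71.4° → +18.8°, shortest Δλ = 90.2° (east) — does not cross 180°.
Total crossings: 0.

0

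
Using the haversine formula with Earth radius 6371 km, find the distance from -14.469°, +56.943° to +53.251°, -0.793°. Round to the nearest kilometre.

9311 km

Δλ = -0.793 − 56.943 = -57.736°.
Δφ = 53.251 − -14.469 = 67.720°.
a = sin²(Δφ/2) + cos φ₁ · cos φ₂ · sin²(Δλ/2) = 0.445470.
c = 2·atan2(√a, √(1−a)) = 1.46152 rad → d = 6371·c ≈ 9311.34 km.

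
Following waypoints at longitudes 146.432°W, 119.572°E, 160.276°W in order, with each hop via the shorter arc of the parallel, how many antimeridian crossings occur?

2

Leg 1: -146.432° → +119.572°, shortest Δλ = -93.996° (west) — crosses 180°.
Leg 2: +119.572° → -160.276°, shortest Δλ = 80.152° (east) — crosses 180°.
Total crossings: 2.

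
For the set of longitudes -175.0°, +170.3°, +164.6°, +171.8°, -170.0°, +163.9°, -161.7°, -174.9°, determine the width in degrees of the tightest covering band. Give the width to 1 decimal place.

Sort the longitudes: -175.0°, -174.9°, -170.0°, -161.7°, +163.9°, +164.6°, +170.3°, +171.8°.
Eastward gaps between consecutive values (wrapping around): 0.1°, 4.9°, 8.3°, 325.6°, 0.7°, 5.7°, 1.5°, 13.2°.
Largest gap = 325.6° ⇒ minimal covering band is its complement: 360° − 325.6° = 34.4°.
Band runs from +163.9° eastward to -161.7°, crossing the antimeridian.

34.4°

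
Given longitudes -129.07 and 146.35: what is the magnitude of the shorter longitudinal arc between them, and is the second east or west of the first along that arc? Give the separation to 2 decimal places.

84.58° west

Raw difference: 146.35 − -129.07 = 275.42°.
Normalise into (−180°, 180°]: 275.42° − 360° = -84.58°.
Negative ⇒ the second point lies to the west; separation 84.58°.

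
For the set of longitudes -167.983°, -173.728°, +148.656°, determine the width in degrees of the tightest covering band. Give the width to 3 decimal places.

43.361°

Sort the longitudes: -173.728°, -167.983°, +148.656°.
Eastward gaps between consecutive values (wrapping around): 5.745°, 316.639°, 37.616°.
Largest gap = 316.639° ⇒ minimal covering band is its complement: 360° − 316.639° = 43.361°.
Band runs from +148.656° eastward to -167.983°, crossing the antimeridian.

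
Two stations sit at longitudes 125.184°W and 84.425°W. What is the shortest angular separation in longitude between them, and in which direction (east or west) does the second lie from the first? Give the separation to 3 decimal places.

Raw difference: -84.425 − -125.184 = 40.759°.
Normalise into (−180°, 180°]: 40.759° stays 40.759°.
Positive ⇒ the second point lies to the east; separation 40.759°.

40.759° east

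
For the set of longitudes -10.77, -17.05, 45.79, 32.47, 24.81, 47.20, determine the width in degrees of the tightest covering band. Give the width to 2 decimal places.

64.25°

Sort the longitudes: -17.05°, -10.77°, +24.81°, +32.47°, +45.79°, +47.20°.
Eastward gaps between consecutive values (wrapping around): 6.28°, 35.58°, 7.66°, 13.32°, 1.41°, 295.75°.
Largest gap = 295.75° ⇒ minimal covering band is its complement: 360° − 295.75° = 64.25°.
Band runs from -17.05° eastward to +47.20°.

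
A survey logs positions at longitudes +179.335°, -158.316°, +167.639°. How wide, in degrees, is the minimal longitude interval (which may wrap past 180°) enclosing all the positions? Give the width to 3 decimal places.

Sort the longitudes: -158.316°, +167.639°, +179.335°.
Eastward gaps between consecutive values (wrapping around): 325.955°, 11.696°, 22.349°.
Largest gap = 325.955° ⇒ minimal covering band is its complement: 360° − 325.955° = 34.045°.
Band runs from +167.639° eastward to -158.316°, crossing the antimeridian.

34.045°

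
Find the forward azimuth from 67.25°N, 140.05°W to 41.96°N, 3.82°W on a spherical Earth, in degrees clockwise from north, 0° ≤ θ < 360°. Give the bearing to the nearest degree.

Δλ = -3.82 − -140.05 = 136.23°.
θ = atan2( sin Δλ · cos φ₂ , cos φ₁ · sin φ₂ − sin φ₁ · cos φ₂ · cos Δλ )
  = atan2(0.51440, 0.75376) = 34.312° → normalised to [0°, 360°): 34.312°.

34°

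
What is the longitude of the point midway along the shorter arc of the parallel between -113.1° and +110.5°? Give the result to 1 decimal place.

Signed shortest Δλ from -113.1° to +110.5° is -136.4°.
Midpoint longitude = -113.1° + (-136.4°)/2 = -113.1° − 68.2° = -181.3°.
Normalise into (−180°, 180°]: +178.7°.
(The naïve average (-113.1 + +110.5)/2 = -1.3° is on the wrong side of the globe.)

+178.7°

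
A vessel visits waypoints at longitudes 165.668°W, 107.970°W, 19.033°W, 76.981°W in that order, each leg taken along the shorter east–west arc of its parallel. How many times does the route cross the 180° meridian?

0

Leg 1: -165.668° → -107.970°, shortest Δλ = 57.698° (east) — does not cross 180°.
Leg 2: -107.970° → -19.033°, shortest Δλ = 88.937° (east) — does not cross 180°.
Leg 3: -19.033° → -76.981°, shortest Δλ = -57.948° (west) — does not cross 180°.
Total crossings: 0.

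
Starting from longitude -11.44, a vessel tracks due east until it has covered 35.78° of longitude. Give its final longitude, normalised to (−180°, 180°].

+24.34°

Start at -11.44°; shift +35.78° → +24.34°.
+24.34° already lies in (−180°, 180°].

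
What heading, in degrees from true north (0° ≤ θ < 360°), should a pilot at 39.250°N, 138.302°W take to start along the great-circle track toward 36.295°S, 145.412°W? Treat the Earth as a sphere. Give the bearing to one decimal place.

185.9°

Δλ = -145.412 − -138.302 = -7.110°.
θ = atan2( sin Δλ · cos φ₂ , cos φ₁ · sin φ₂ − sin φ₁ · cos φ₂ · cos Δλ )
  = atan2(-0.09976, -0.96442) = -174.094° → normalised to [0°, 360°): 185.906°.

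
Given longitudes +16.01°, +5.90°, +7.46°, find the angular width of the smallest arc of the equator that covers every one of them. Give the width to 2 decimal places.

Sort the longitudes: +5.90°, +7.46°, +16.01°.
Eastward gaps between consecutive values (wrapping around): 1.56°, 8.55°, 349.89°.
Largest gap = 349.89° ⇒ minimal covering band is its complement: 360° − 349.89° = 10.11°.
Band runs from +5.90° eastward to +16.01°.

10.11°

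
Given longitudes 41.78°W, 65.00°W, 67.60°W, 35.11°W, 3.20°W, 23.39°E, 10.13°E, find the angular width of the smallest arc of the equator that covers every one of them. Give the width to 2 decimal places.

90.99°

Sort the longitudes: -67.60°, -65.00°, -41.78°, -35.11°, -3.20°, +10.13°, +23.39°.
Eastward gaps between consecutive values (wrapping around): 2.60°, 23.22°, 6.67°, 31.91°, 13.33°, 13.26°, 269.01°.
Largest gap = 269.01° ⇒ minimal covering band is its complement: 360° − 269.01° = 90.99°.
Band runs from -67.60° eastward to +23.39°.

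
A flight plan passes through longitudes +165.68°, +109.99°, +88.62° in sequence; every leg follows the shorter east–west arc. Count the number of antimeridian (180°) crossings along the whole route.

0

Leg 1: +165.68° → +109.99°, shortest Δλ = -55.69° (west) — does not cross 180°.
Leg 2: +109.99° → +88.62°, shortest Δλ = -21.37° (west) — does not cross 180°.
Total crossings: 0.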